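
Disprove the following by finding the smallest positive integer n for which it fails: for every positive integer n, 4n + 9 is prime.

We need the least positive integer n for which 4n + 9 is not prime.
For n = 1, 2 the conclusion holds.
n = 3: 4n + 9 = 21 = 3 × 7, composite.
Thus n = 3 disproves the claim, and no smaller n works.

n = 3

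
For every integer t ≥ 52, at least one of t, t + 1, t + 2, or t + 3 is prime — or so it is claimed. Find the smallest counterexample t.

t = 54

A counterexample is any integer t ≥ 52 such that t, t + 1, t + 2, t + 3 are all composite; we check each in order.
For t = 52, 53 the conclusion holds.
t = 54: 54 = 2 × 27; 55 = 5 × 11; 56 = 2 × 28; 57 = 3 × 19 — all composite.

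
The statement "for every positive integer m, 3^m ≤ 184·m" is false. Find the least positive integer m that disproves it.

m = 7

We need the least positive integer m for which 3^m > 184·m.
m = 1: 3^m = 3 and 184·m = 184, so 3 ≤ 184.
m = 2: 3^m = 9 and 184·m = 368, so 9 ≤ 368.
m = 3: 3^m = 27 and 184·m = 552, so 27 ≤ 552.
m = 4: 3^m = 81 and 184·m = 736, so 81 ≤ 736.
m = 5: 3^m = 243 and 184·m = 920, so 243 ≤ 920.
m = 6: 3^m = 729 and 184·m = 1104, so 729 ≤ 1104.
m = 7: 3^m = 2187 and 184·m = 1288, so 2187 > 1288.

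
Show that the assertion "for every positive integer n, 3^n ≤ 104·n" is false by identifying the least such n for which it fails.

n = 6

We need the least positive integer n for which 3^n > 104·n.
n = 1: 3^n = 3 and 104·n = 104, so 3 ≤ 104.
n = 2: 3^n = 9 and 104·n = 208, so 9 ≤ 208.
n = 3: 3^n = 27 and 104·n = 312, so 27 ≤ 312.
n = 4: 3^n = 81 and 104·n = 416, so 81 ≤ 416.
n = 5: 3^n = 243 and 104·n = 520, so 243 ≤ 520.
n = 6: 3^n = 729 and 104·n = 624, so 729 > 624.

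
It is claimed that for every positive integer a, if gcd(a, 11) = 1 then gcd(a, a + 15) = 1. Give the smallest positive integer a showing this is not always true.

a = 3

a = 1: gcd(1, 16) = 1.
a = 2: gcd(2, 17) = 1.
a = 3: gcd(3, 18) = 3.
Hence a = 3 is a counterexample.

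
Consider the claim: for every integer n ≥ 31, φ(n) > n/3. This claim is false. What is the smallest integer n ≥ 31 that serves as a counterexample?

n = 36

Check each integer n ≥ 31 in order until the claim fails.
The first 5 eligible values, up to n = 35, all satisfy the conclusion.
n = 36: φ(36) = 12 and 36/3 = 12, so φ(36) ≤ 36/3.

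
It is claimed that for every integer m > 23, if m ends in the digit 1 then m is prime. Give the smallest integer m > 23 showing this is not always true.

We need the least integer m > 23 for which m ends in the digit 1 but m is not prime.
m = 31: 31 ends in 1 and is prime.
m = 41: 41 ends in 1 and is prime.
m = 51: 51 ends in 1; 51 = 3 × 17, composite.
Thus m = 51 disproves the claim, and no smaller m works.

m = 51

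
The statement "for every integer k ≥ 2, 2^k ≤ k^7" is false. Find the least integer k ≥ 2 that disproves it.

We need the least integer k ≥ 2 for which 2^k > k^7.
For k = 2, 3, 4, 5, …, 34, 35, 36 the conclusion holds.
k = 37: 2^k = 137438953472 and k^7 = 94931877133, so 137438953472 > 94931877133.
Hence k = 37 is a counterexample.

k = 37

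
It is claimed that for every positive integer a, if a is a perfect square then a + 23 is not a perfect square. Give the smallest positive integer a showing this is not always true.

A counterexample is any positive integer a such that a is a perfect square but a + 23 is a perfect square; we check each in order.
For a = 1, 4, 9, 16, 25, 36, 49, 64, 81, 100 the conclusion holds.
a = 121: 121 = 11² and 121 + 23 = 144 = 12².
Hence a = 121 is a counterexample.

a = 121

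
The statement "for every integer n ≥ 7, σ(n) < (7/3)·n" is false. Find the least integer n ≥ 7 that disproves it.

A counterexample is any integer n ≥ 7 such that the claim fails; we check each in order.
The first 5 eligible values, up to n = 11, all satisfy the conclusion.
n = 12: σ(12) = 28; 28 ≥ 28.
Hence n = 12 is a counterexample.

n = 12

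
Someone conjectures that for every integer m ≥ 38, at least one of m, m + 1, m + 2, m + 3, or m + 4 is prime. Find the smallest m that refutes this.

The first 10 eligible values, up to m = 47, all satisfy the conclusion.
m = 48: 48 = 2 × 24; 49 = 7 × 7; 50 = 2 × 25; 51 = 3 × 17; 52 = 2 × 26 — all composite.

m = 48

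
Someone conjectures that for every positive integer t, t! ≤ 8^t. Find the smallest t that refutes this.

t = 20

Check each positive integer t in order until t! > 8^t.
The first 19 eligible values, up to t = 19, all satisfy the conclusion.
t = 20: t! = 2432902008176640000 and 8^t = 1152921504606846976, so 2432902008176640000 > 1152921504606846976.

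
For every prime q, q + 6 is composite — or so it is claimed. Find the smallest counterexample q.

A counterexample is any prime q such that q + 6 is prime; we check each in order.
For q = 2, 3 the conclusion holds.
q = 5: q + 6 = 11, prime — not composite.
So q = 5 is the smallest counterexample.

q = 5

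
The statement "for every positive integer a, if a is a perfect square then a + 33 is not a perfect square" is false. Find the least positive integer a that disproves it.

We need the least positive integer a for which a is a perfect square but a + 33 is a perfect square.
For a = 1, 4, 9 the conclusion holds.
a = 16: 16 = 4² and 16 + 33 = 49 = 7².
Thus a = 16 disproves the claim, and no smaller a works.

a = 16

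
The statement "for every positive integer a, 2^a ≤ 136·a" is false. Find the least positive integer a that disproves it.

a = 11

The first 10 eligible values, up to a = 10, all satisfy the conclusion.
a = 11: 2^a = 2048 and 136·a = 1496, so 2048 > 1496.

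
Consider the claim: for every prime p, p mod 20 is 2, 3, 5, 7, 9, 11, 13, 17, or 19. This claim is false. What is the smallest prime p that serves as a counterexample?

p = 41

A counterexample is any prime p such that the claim fails; we check each in order.
The first 12 eligible values, up to p = 37, all satisfy the conclusion.
p = 41: 41 mod 20 = 1 — not in {2, 3, 5, 7, 9, 11, 13, 17, 19}.
Thus p = 41 disproves the claim, and no smaller p works.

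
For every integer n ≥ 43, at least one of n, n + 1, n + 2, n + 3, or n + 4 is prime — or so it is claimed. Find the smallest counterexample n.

n = 48

We need the least integer n ≥ 43 for which n, n + 1, n + 2, n + 3, n + 4 are all composite.
The first 5 eligible values, up to n = 47, all satisfy the conclusion.
n = 48: 48 = 2 × 24; 49 = 7 × 7; 50 = 2 × 25; 51 = 3 × 17; 52 = 2 × 26 — all composite.
Thus n = 48 disproves the claim, and no smaller n works.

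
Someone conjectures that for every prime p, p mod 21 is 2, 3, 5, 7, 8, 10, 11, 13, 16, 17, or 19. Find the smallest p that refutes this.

The first 12 eligible values, up to p = 37, all satisfy the conclusion.
p = 41: 41 mod 21 = 20 — not in {2, 3, 5, 7, 8, 10, 11, 13, 16, 17, 19}.

p = 41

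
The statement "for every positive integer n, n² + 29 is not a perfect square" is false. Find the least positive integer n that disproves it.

For n = 1, 2, 3, 4, …, 11, 12, 13 the conclusion holds.
n = 14: 14² + 29 = 225 = 15², a perfect square.

n = 14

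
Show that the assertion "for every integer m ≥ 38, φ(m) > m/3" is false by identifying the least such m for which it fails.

m = 42

m = 38: φ(38) = 18 and 38/3 = 38/3, so φ(38) > 38/3.
m = 39: φ(39) = 24 and 39/3 = 13, so φ(39) > 39/3.
m = 40: φ(40) = 16 and 40/3 = 40/3, so φ(40) > 40/3.
m = 41: φ(41) = 40 and 41/3 = 41/3, so φ(41) > 41/3.
m = 42: φ(42) = 12 and 42/3 = 14, so φ(42) ≤ 42/3.
Hence m = 42 is a counterexample.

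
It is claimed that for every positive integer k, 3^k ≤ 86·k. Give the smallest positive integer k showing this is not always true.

k = 6

The first 5 eligible values, up to k = 5, all satisfy the conclusion.
k = 6: 3^k = 729 and 86·k = 516, so 729 > 516.
Hence k = 6 is a counterexample.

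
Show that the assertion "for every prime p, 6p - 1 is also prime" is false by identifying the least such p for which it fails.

Check each prime p in order until 6p - 1 is not prime.
For p = 2, 3, 5, 7 the conclusion holds.
p = 11: 6p - 1 = 65 = 5 × 13, not prime.

p = 11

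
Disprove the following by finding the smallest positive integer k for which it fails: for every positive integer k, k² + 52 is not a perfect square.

Check each positive integer k in order until k² + 52 is a perfect square.
For k = 1, 2, 3, 4, …, 9, 10, 11 the conclusion holds.
k = 12: 12² + 52 = 196 = 14², a perfect square.
So k = 12 is the smallest counterexample.

k = 12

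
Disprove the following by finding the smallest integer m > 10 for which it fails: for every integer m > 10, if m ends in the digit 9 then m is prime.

m = 39

m = 19: 19 ends in 9 and is prime.
m = 29: 29 ends in 9 and is prime.
m = 39: 39 ends in 9; 39 = 3 × 13, composite.
Hence m = 39 is a counterexample.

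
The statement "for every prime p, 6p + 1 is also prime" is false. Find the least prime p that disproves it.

p = 19

We need the least prime p for which 6p + 1 is not prime.
p = 2: 6p + 1 = 13, prime.
p = 3: 6p + 1 = 19, prime.
p = 5: 6p + 1 = 31, prime.
p = 7: 6p + 1 = 43, prime.
p = 11: 6p + 1 = 67, prime.
p = 13: 6p + 1 = 79, prime.
p = 17: 6p + 1 = 103, prime.
p = 19: 6p + 1 = 115 = 5 × 23, not prime.
Thus p = 19 disproves the claim, and no smaller p works.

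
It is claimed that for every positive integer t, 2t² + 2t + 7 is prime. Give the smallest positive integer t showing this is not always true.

Check each positive integer t in order until 2t² + 2t + 7 is not prime.
The first 5 eligible values, up to t = 5, all satisfy the conclusion.
t = 6: 2t² + 2t + 7 = 91 = 7 × 13, composite.
Thus t = 6 disproves the claim, and no smaller t works.

t = 6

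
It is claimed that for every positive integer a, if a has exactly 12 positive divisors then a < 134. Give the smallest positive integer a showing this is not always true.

The first 8 eligible values, up to a = 132, all satisfy the conclusion.
a = 140: τ(140) = 12; 140 ≥ 134.
Thus a = 140 disproves the claim, and no smaller a works.

a = 140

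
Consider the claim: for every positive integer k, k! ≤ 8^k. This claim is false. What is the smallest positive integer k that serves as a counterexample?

We need the least positive integer k for which k! > 8^k.
The first 19 eligible values, up to k = 19, all satisfy the conclusion.
k = 20: k! = 2432902008176640000 and 8^k = 1152921504606846976, so 2432902008176640000 > 1152921504606846976.

k = 20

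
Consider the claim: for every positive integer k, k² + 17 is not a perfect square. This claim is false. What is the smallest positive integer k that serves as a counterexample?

k = 8

A counterexample is any positive integer k such that k² + 17 is a perfect square; we check each in order.
The first 7 eligible values, up to k = 7, all satisfy the conclusion.
k = 8: 8² + 17 = 81 = 9², a perfect square.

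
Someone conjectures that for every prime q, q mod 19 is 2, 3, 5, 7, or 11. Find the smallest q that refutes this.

q = 13

We need the least prime q for which the claim fails.
q = 2: 2 mod 19 = 2.
q = 3: 3 mod 19 = 3.
q = 5: 5 mod 19 = 5.
q = 7: 7 mod 19 = 7.
q = 11: 11 mod 19 = 11.
q = 13: 13 mod 19 = 13 — not in {2, 3, 5, 7, 11}.
Hence q = 13 is a counterexample.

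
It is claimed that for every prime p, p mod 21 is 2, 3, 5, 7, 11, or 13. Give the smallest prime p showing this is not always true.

p = 17

We need the least prime p for which the claim fails.
p = 2: 2 mod 21 = 2.
p = 3: 3 mod 21 = 3.
p = 5: 5 mod 21 = 5.
p = 7: 7 mod 21 = 7.
p = 11: 11 mod 21 = 11.
p = 13: 13 mod 21 = 13.
p = 17: 17 mod 21 = 17 — not in {2, 3, 5, 7, 11, 13}.
Hence p = 17 is a counterexample.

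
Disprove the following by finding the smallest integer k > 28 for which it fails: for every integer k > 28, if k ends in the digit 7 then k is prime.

k = 37: 37 ends in 7 and is prime.
k = 47: 47 ends in 7 and is prime.
k = 57: 57 ends in 7; 57 = 3 × 19, composite.
Hence k = 57 is a counterexample.

k = 57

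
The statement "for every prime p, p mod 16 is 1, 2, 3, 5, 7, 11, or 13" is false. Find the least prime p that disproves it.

Check each prime p in order until the claim fails.
For p = 2, 3, 5, 7, 11, 13, 17, 19, 23, 29 the conclusion holds.
p = 31: 31 mod 16 = 15 — not in {1, 2, 3, 5, 7, 11, 13}.

p = 31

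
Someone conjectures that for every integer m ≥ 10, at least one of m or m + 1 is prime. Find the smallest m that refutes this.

m = 14

Check each integer m ≥ 10 in order until m, m + 1 are both composite.
For m = 10, 11, 12, 13 the conclusion holds.
m = 14: 14 = 2 × 7; 15 = 3 × 5 — both composite.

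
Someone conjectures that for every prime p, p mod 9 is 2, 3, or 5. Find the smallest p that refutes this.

p = 7

For p = 2, 3, 5 the conclusion holds.
p = 7: 7 mod 9 = 7 — not in {2, 3, 5}.
Thus p = 7 disproves the claim, and no smaller p works.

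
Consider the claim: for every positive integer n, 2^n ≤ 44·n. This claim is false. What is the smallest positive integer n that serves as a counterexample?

We need the least positive integer n for which 2^n > 44·n.
The first 8 eligible values, up to n = 8, all satisfy the conclusion.
n = 9: 2^n = 512 and 44·n = 396, so 512 > 396.

n = 9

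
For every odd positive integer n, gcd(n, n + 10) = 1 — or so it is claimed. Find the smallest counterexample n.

Check each odd positive integer n in order until gcd(n, n + 10) > 1.
For n = 1, 3 the conclusion holds.
n = 5: gcd(5, 15) = 5.
So n = 5 is the smallest counterexample.

n = 5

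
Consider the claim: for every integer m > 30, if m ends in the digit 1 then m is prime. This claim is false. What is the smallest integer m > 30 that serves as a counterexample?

m = 51

A counterexample is any integer m > 30 such that m ends in the digit 1 but m is not prime; we check each in order.
m = 31: 31 ends in 1 and is prime.
m = 41: 41 ends in 1 and is prime.
m = 51: 51 ends in 1; 51 = 3 × 17, composite.
So m = 51 is the smallest counterexample.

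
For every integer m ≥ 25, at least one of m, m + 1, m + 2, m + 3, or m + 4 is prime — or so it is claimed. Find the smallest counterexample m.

m = 32

Check each integer m ≥ 25 in order until m, m + 1, m + 2, m + 3, m + 4 are all composite.
The first 7 eligible values, up to m = 31, all satisfy the conclusion.
m = 32: 32 = 2 × 16; 33 = 3 × 11; 34 = 2 × 17; 35 = 5 × 7; 36 = 2 × 18 — all composite.
Hence m = 32 is a counterexample.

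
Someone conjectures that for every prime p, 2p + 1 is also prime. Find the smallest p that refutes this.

p = 7

A counterexample is any prime p such that 2p + 1 is not prime; we check each in order.
p = 2: 2p + 1 = 5, prime.
p = 3: 2p + 1 = 7, prime.
p = 5: 2p + 1 = 11, prime.
p = 7: 2p + 1 = 15 = 3 × 5, not prime.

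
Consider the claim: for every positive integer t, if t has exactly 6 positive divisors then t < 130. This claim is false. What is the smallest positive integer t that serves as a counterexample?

We need the least positive integer t for which t has exactly 6 positive divisors but the claim fails.
For t = 12, 18, 20, 28, …, 116, 117, 124 the conclusion holds.
t = 147: τ(147) = 6; 147 ≥ 130.

t = 147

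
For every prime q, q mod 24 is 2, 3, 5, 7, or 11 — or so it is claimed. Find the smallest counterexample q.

A counterexample is any prime q such that the claim fails; we check each in order.
For q = 2, 3, 5, 7, 11 the conclusion holds.
q = 13: 13 mod 24 = 13 — not in {2, 3, 5, 7, 11}.
Hence q = 13 is a counterexample.

q = 13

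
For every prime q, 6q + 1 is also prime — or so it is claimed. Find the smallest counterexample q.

q = 19

The first 7 eligible values, up to q = 17, all satisfy the conclusion.
q = 19: 6q + 1 = 115 = 5 × 23, not prime.
Thus q = 19 disproves the claim, and no smaller q works.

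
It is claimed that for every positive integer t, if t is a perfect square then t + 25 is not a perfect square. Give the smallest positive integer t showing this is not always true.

A counterexample is any positive integer t such that t is a perfect square but t + 25 is a perfect square; we check each in order.
For t = 1, 4, 9, 16, …, 81, 100, 121 the conclusion holds.
t = 144: 144 = 12² and 144 + 25 = 169 = 13².
Thus t = 144 disproves the claim, and no smaller t works.

t = 144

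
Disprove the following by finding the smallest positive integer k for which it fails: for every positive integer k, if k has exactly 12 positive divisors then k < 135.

k = 140

A counterexample is any positive integer k such that k has exactly 12 positive divisors but the claim fails; we check each in order.
k = 60: τ(60) = 12; 60 < 135.
k = 72: τ(72) = 12; 72 < 135.
k = 84: τ(84) = 12; 84 < 135.
k = 90: τ(90) = 12; 90 < 135.
k = 96: τ(96) = 12; 96 < 135.
k = 108: τ(108) = 12; 108 < 135.
k = 126: τ(126) = 12; 126 < 135.
k = 132: τ(132) = 12; 132 < 135.
k = 140: τ(140) = 12; 140 ≥ 135.
So k = 140 is the smallest counterexample.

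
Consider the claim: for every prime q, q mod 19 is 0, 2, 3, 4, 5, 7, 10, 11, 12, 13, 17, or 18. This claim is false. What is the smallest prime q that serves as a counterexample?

We need the least prime q for which the claim fails.
For q = 2, 3, 5, 7, …, 37, 41, 43 the conclusion holds.
q = 47: 47 mod 19 = 9 — not in {0, 2, 3, 4, 5, 7, 10, 11, 12, 13, 17, 18}.
So q = 47 is the smallest counterexample.

q = 47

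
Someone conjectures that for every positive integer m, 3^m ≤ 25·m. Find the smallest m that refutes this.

m = 5

For m = 1, 2, 3, 4 the conclusion holds.
m = 5: 3^m = 243 and 25·m = 125, so 243 > 125.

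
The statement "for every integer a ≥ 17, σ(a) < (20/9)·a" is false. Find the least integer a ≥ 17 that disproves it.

a = 24

a = 17: σ(17) = 18; 18 < 340/9.
a = 18: σ(18) = 39; 39 < 40.
a = 19: σ(19) = 20; 20 < 380/9.
a = 20: σ(20) = 42; 42 < 400/9.
a = 21: σ(21) = 32; 32 < 140/3.
a = 22: σ(22) = 36; 36 < 440/9.
a = 23: σ(23) = 24; 24 < 460/9.
a = 24: σ(24) = 60; 60 ≥ 160/3.
So a = 24 is the smallest counterexample.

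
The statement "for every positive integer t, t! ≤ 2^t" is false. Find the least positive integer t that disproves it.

t = 4

We need the least positive integer t for which t! > 2^t.
t = 1: t! = 1 and 2^t = 2, so 1 ≤ 2.
t = 2: t! = 2 and 2^t = 4, so 2 ≤ 4.
t = 3: t! = 6 and 2^t = 8, so 6 ≤ 8.
t = 4: t! = 24 and 2^t = 16, so 24 > 16.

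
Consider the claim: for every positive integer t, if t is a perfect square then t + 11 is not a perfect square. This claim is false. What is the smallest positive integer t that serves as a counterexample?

Check each positive integer t in order until t is a perfect square but t + 11 is a perfect square.
The first 4 eligible values, up to t = 16, all satisfy the conclusion.
t = 25: 25 = 5² and 25 + 11 = 36 = 6².
So t = 25 is the smallest counterexample.

t = 25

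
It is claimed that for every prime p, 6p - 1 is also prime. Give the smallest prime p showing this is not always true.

A counterexample is any prime p such that 6p - 1 is not prime; we check each in order.
For p = 2, 3, 5, 7 the conclusion holds.
p = 11: 6p - 1 = 65 = 5 × 13, not prime.

p = 11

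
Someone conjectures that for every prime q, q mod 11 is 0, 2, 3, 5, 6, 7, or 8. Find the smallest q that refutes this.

q = 23

Check each prime q in order until the claim fails.
For q = 2, 3, 5, 7, 11, 13, 17, 19 the conclusion holds.
q = 23: 23 mod 11 = 1 — not in {0, 2, 3, 5, 6, 7, 8}.
Hence q = 23 is a counterexample.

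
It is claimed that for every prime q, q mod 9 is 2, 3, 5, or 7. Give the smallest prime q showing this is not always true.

q = 13

We need the least prime q for which the claim fails.
For q = 2, 3, 5, 7, 11 the conclusion holds.
q = 13: 13 mod 9 = 4 — not in {2, 3, 5, 7}.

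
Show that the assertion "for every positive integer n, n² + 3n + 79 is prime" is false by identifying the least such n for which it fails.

n = 5

We need the least positive integer n for which n² + 3n + 79 is not prime.
n = 1: n² + 3n + 79 = 83, prime.
n = 2: n² + 3n + 79 = 89, prime.
n = 3: n² + 3n + 79 = 97, prime.
n = 4: n² + 3n + 79 = 107, prime.
n = 5: n² + 3n + 79 = 119 = 7 × 17, composite.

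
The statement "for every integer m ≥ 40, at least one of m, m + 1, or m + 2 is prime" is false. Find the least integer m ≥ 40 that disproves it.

m = 40: 41 is prime.
m = 41: 41 is prime.
m = 42: 43 is prime.
m = 43: 43 is prime.
m = 44: 44 = 2 × 22; 45 = 3 × 15; 46 = 2 × 23 — all composite.

m = 44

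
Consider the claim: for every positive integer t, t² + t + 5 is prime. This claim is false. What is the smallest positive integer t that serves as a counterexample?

For t = 1, 2, 3 the conclusion holds.
t = 4: t² + t + 5 = 25 = 5 × 5, composite.
Hence t = 4 is a counterexample.

t = 4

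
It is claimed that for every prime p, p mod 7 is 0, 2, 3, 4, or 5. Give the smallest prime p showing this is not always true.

p = 13

For p = 2, 3, 5, 7, 11 the conclusion holds.
p = 13: 13 mod 7 = 6 — not in {0, 2, 3, 4, 5}.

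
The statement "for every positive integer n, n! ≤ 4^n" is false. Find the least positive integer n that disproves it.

n = 9

Check each positive integer n in order until n! > 4^n.
For n = 1, 2, 3, 4, 5, 6, 7, 8 the conclusion holds.
n = 9: n! = 362880 and 4^n = 262144, so 362880 > 262144.
So n = 9 is the smallest counterexample.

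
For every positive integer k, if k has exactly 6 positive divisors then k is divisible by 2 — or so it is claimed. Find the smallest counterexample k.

k = 45

k = 12: τ(12) = 6; 12 mod 2 = 0.
k = 18: τ(18) = 6; 18 mod 2 = 0.
k = 20: τ(20) = 6; 20 mod 2 = 0.
k = 28: τ(28) = 6; 28 mod 2 = 0.
k = 32: τ(32) = 6; 32 mod 2 = 0.
k = 44: τ(44) = 6; 44 mod 2 = 0.
k = 45: τ(45) = 6; 45 mod 2 = 1.
Thus k = 45 disproves the claim, and no smaller k works.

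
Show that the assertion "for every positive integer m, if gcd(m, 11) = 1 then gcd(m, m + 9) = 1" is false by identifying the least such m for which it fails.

For m = 1, 2 the conclusion holds.
m = 3: gcd(3, 12) = 3.

m = 3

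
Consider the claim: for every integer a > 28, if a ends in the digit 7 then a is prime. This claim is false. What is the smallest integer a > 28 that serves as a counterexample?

a = 57

For a = 37, 47 the conclusion holds.
a = 57: 57 ends in 7; 57 = 3 × 19, composite.
Hence a = 57 is a counterexample.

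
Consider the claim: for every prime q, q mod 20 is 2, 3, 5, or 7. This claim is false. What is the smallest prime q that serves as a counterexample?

q = 11

A counterexample is any prime q such that the claim fails; we check each in order.
For q = 2, 3, 5, 7 the conclusion holds.
q = 11: 11 mod 20 = 11 — not in {2, 3, 5, 7}.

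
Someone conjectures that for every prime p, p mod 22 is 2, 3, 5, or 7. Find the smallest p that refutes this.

p = 11

Check each prime p in order until the claim fails.
p = 2: 2 mod 22 = 2.
p = 3: 3 mod 22 = 3.
p = 5: 5 mod 22 = 5.
p = 7: 7 mod 22 = 7.
p = 11: 11 mod 22 = 11 — not in {2, 3, 5, 7}.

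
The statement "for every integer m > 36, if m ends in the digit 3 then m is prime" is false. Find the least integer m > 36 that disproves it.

A counterexample is any integer m > 36 such that m ends in the digit 3 but m is not prime; we check each in order.
For m = 43, 53 the conclusion holds.
m = 63: 63 ends in 3; 63 = 3 × 21, composite.

m = 63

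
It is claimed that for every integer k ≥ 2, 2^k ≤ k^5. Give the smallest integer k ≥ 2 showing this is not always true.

k = 23

A counterexample is any integer k ≥ 2 such that 2^k > k^5; we check each in order.
For k = 2, 3, 4, 5, …, 20, 21, 22 the conclusion holds.
k = 23: 2^k = 8388608 and k^5 = 6436343, so 8388608 > 6436343.
Hence k = 23 is a counterexample.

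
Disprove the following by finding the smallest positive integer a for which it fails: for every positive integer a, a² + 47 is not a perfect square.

a = 23

Check each positive integer a in order until a² + 47 is a perfect square.
For a = 1, 2, 3, 4, …, 20, 21, 22 the conclusion holds.
a = 23: 23² + 47 = 576 = 24², a perfect square.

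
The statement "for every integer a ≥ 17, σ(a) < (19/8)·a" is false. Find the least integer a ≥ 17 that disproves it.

Check each integer a ≥ 17 in order until the claim fails.
The first 7 eligible values, up to a = 23, all satisfy the conclusion.
a = 24: σ(24) = 60; 60 ≥ 57.

a = 24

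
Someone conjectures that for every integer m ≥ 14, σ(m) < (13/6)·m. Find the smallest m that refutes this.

Check each integer m ≥ 14 in order until the claim fails.
For m = 14, 15, 16, 17 the conclusion holds.
m = 18: σ(18) = 39; 39 ≥ 39.
So m = 18 is the smallest counterexample.

m = 18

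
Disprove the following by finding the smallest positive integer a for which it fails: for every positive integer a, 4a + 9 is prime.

A counterexample is any positive integer a such that 4a + 9 is not prime; we check each in order.
a = 1: 4a + 9 = 13, prime.
a = 2: 4a + 9 = 17, prime.
a = 3: 4a + 9 = 21 = 3 × 7, composite.

a = 3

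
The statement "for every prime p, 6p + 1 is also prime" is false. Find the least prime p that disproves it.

p = 19

A counterexample is any prime p such that 6p + 1 is not prime; we check each in order.
p = 2: 6p + 1 = 13, prime.
p = 3: 6p + 1 = 19, prime.
p = 5: 6p + 1 = 31, prime.
p = 7: 6p + 1 = 43, prime.
p = 11: 6p + 1 = 67, prime.
p = 13: 6p + 1 = 79, prime.
p = 17: 6p + 1 = 103, prime.
p = 19: 6p + 1 = 115 = 5 × 23, not prime.
So p = 19 is the smallest counterexample.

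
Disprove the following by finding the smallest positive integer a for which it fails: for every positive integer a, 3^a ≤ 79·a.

We need the least positive integer a for which 3^a > 79·a.
a = 1: 3^a = 3 and 79·a = 79, so 3 ≤ 79.
a = 2: 3^a = 9 and 79·a = 158, so 9 ≤ 158.
a = 3: 3^a = 27 and 79·a = 237, so 27 ≤ 237.
a = 4: 3^a = 81 and 79·a = 316, so 81 ≤ 316.
a = 5: 3^a = 243 and 79·a = 395, so 243 ≤ 395.
a = 6: 3^a = 729 and 79·a = 474, so 729 > 474.

a = 6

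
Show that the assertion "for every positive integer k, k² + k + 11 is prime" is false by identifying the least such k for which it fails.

For k = 1, 2, 3, 4, 5, 6, 7, 8, 9 the conclusion holds.
k = 10: k² + k + 11 = 121 = 11 × 11, composite.

k = 10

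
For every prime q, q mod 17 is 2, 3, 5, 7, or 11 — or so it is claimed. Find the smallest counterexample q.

Check each prime q in order until the claim fails.
q = 2: 2 mod 17 = 2.
q = 3: 3 mod 17 = 3.
q = 5: 5 mod 17 = 5.
q = 7: 7 mod 17 = 7.
q = 11: 11 mod 17 = 11.
q = 13: 13 mod 17 = 13 — not in {2, 3, 5, 7, 11}.
Thus q = 13 disproves the claim, and no smaller q works.

q = 13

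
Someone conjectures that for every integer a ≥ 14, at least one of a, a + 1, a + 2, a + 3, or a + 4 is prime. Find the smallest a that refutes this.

For a = 14, 15, 16, 17, 18, 19, 20, 21, 22, 23 the conclusion holds.
a = 24: 24 = 2 × 12; 25 = 5 × 5; 26 = 2 × 13; 27 = 3 × 9; 28 = 2 × 14 — all composite.
So a = 24 is the smallest counterexample.

a = 24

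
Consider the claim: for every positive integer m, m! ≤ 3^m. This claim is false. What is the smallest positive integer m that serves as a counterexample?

For m = 1, 2, 3, 4, 5, 6 the conclusion holds.
m = 7: m! = 5040 and 3^m = 2187, so 5040 > 2187.

m = 7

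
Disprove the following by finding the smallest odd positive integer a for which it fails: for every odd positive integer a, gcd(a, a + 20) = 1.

A counterexample is any odd positive integer a such that gcd(a, a + 20) > 1; we check each in order.
For a = 1, 3 the conclusion holds.
a = 5: gcd(5, 25) = 5.
So a = 5 is the smallest counterexample.

a = 5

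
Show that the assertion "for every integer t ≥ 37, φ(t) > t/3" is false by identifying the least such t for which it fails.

t = 42

Check each integer t ≥ 37 in order until the claim fails.
t = 37: φ(37) = 36 and 37/3 = 37/3, so φ(37) > 37/3.
t = 38: φ(38) = 18 and 38/3 = 38/3, so φ(38) > 38/3.
t = 39: φ(39) = 24 and 39/3 = 13, so φ(39) > 39/3.
t = 40: φ(40) = 16 and 40/3 = 40/3, so φ(40) > 40/3.
t = 41: φ(41) = 40 and 41/3 = 41/3, so φ(41) > 41/3.
t = 42: φ(42) = 12 and 42/3 = 14, so φ(42) ≤ 42/3.
So t = 42 is the smallest counterexample.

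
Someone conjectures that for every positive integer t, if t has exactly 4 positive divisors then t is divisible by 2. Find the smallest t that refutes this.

t = 15

A counterexample is any positive integer t such that t has exactly 4 positive divisors but t is not divisible by 2; we check each in order.
t = 6: τ(6) = 4; 6 mod 2 = 0.
t = 8: τ(8) = 4; 8 mod 2 = 0.
t = 10: τ(10) = 4; 10 mod 2 = 0.
t = 14: τ(14) = 4; 14 mod 2 = 0.
t = 15: τ(15) = 4; 15 mod 2 = 1.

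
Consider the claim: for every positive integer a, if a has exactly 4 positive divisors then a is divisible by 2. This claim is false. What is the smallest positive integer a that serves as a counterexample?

a = 15

Check each positive integer a in order until a has exactly 4 positive divisors but a is not divisible by 2.
The first 4 eligible values, up to a = 14, all satisfy the conclusion.
a = 15: τ(15) = 4; 15 mod 2 = 1.
Thus a = 15 disproves the claim, and no smaller a works.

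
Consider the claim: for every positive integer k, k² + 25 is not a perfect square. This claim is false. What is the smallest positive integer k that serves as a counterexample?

Check each positive integer k in order until k² + 25 is a perfect square.
The first 11 eligible values, up to k = 11, all satisfy the conclusion.
k = 12: 12² + 25 = 169 = 13², a perfect square.
Hence k = 12 is a counterexample.

k = 12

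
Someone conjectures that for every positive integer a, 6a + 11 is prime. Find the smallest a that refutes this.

a = 4

Check each positive integer a in order until 6a + 11 is not prime.
a = 1: 6a + 11 = 17, prime.
a = 2: 6a + 11 = 23, prime.
a = 3: 6a + 11 = 29, prime.
a = 4: 6a + 11 = 35 = 5 × 7, composite.
Thus a = 4 disproves the claim, and no smaller a works.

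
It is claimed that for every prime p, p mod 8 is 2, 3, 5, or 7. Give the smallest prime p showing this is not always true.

p = 2: 2 mod 8 = 2.
p = 3: 3 mod 8 = 3.
p = 5: 5 mod 8 = 5.
p = 7: 7 mod 8 = 7.
p = 11: 11 mod 8 = 3.
p = 13: 13 mod 8 = 5.
p = 17: 17 mod 8 = 1 — not in {2, 3, 5, 7}.
Hence p = 17 is a counterexample.

p = 17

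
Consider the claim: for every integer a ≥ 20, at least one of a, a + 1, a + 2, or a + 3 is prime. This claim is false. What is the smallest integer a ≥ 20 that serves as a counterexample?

a = 24

Check each integer a ≥ 20 in order until a, a + 1, a + 2, a + 3 are all composite.
The first 4 eligible values, up to a = 23, all satisfy the conclusion.
a = 24: 24 = 2 × 12; 25 = 5 × 5; 26 = 2 × 13; 27 = 3 × 9 — all composite.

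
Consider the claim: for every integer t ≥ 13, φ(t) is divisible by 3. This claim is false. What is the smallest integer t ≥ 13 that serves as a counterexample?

t = 15

For t = 13, 14 the conclusion holds.
t = 15: φ(15) = 8; 8 mod 3 = 2.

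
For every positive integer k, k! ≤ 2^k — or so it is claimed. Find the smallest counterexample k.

A counterexample is any positive integer k such that k! > 2^k; we check each in order.
k = 1: k! = 1 and 2^k = 2, so 1 ≤ 2.
k = 2: k! = 2 and 2^k = 4, so 2 ≤ 4.
k = 3: k! = 6 and 2^k = 8, so 6 ≤ 8.
k = 4: k! = 24 and 2^k = 16, so 24 > 16.
Thus k = 4 disproves the claim, and no smaller k works.

k = 4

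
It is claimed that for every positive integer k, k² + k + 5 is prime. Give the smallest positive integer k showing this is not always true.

k = 4

We need the least positive integer k for which k² + k + 5 is not prime.
k = 1: k² + k + 5 = 7, prime.
k = 2: k² + k + 5 = 11, prime.
k = 3: k² + k + 5 = 17, prime.
k = 4: k² + k + 5 = 25 = 5 × 5, composite.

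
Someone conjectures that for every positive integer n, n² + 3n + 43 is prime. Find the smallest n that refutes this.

A counterexample is any positive integer n such that n² + 3n + 43 is not prime; we check each in order.
For n = 1, 2, 3, 4, …, 36, 37, 38 the conclusion holds.
n = 39: n² + 3n + 43 = 1681 = 41 × 41, composite.

n = 39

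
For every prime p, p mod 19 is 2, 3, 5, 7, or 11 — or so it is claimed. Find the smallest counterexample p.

p = 13

A counterexample is any prime p such that the claim fails; we check each in order.
For p = 2, 3, 5, 7, 11 the conclusion holds.
p = 13: 13 mod 19 = 13 — not in {2, 3, 5, 7, 11}.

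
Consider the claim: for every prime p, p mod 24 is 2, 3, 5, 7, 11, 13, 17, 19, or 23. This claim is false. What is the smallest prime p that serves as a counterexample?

p = 73

The first 20 eligible values, up to p = 71, all satisfy the conclusion.
p = 73: 73 mod 24 = 1 — not in {2, 3, 5, 7, 11, 13, 17, 19, 23}.
Hence p = 73 is a counterexample.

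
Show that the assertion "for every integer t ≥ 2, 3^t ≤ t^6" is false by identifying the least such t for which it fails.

t = 15

For t = 2, 3, 4, 5, …, 12, 13, 14 the conclusion holds.
t = 15: 3^t = 14348907 and t^6 = 11390625, so 14348907 > 11390625.
Hence t = 15 is a counterexample.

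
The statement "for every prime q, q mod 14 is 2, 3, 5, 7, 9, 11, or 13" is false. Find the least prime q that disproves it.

q = 29

We need the least prime q for which the claim fails.
The first 9 eligible values, up to q = 23, all satisfy the conclusion.
q = 29: 29 mod 14 = 1 — not in {2, 3, 5, 7, 9, 11, 13}.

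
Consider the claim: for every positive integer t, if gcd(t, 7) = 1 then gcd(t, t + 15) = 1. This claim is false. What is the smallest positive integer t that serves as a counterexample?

t = 3

t = 1: gcd(1, 16) = 1.
t = 2: gcd(2, 17) = 1.
t = 3: gcd(3, 18) = 3.
Hence t = 3 is a counterexample.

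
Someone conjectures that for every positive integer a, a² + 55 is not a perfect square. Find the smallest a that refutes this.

a = 3

A counterexample is any positive integer a such that a² + 55 is a perfect square; we check each in order.
a = 1: 1² + 55 = 56, not a perfect square.
a = 2: 2² + 55 = 59, not a perfect square.
a = 3: 3² + 55 = 64 = 8², a perfect square.
Hence a = 3 is a counterexample.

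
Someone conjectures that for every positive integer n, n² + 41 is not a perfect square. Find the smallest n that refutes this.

n = 20

We need the least positive integer n for which n² + 41 is a perfect square.
For n = 1, 2, 3, 4, …, 17, 18, 19 the conclusion holds.
n = 20: 20² + 41 = 441 = 21², a perfect square.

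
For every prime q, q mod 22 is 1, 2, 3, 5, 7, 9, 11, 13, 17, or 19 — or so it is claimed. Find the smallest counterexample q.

The first 11 eligible values, up to q = 31, all satisfy the conclusion.
q = 37: 37 mod 22 = 15 — not in {1, 2, 3, 5, 7, 9, 11, 13, 17, 19}.

q = 37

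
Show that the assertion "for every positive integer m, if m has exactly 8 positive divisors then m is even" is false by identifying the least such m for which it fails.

We need the least positive integer m for which m has exactly 8 positive divisors but m is odd.
For m = 24, 30, 40, 42, …, 88, 102, 104 the conclusion holds.
m = 105: divisors of 105: 1, 3, 5, 7, 15, 21, 35, 105; 105 is odd.
Hence m = 105 is a counterexample.

m = 105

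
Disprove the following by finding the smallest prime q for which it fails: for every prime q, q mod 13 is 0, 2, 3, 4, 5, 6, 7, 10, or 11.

q = 47

Check each prime q in order until the claim fails.
For q = 2, 3, 5, 7, …, 37, 41, 43 the conclusion holds.
q = 47: 47 mod 13 = 8 — not in {0, 2, 3, 4, 5, 6, 7, 10, 11}.
Hence q = 47 is a counterexample.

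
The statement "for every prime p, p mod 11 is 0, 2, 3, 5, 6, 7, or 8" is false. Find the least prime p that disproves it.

p = 23

p = 2: 2 mod 11 = 2.
p = 3: 3 mod 11 = 3.
p = 5: 5 mod 11 = 5.
p = 7: 7 mod 11 = 7.
p = 11: 11 mod 11 = 0.
p = 13: 13 mod 11 = 2.
p = 17: 17 mod 11 = 6.
p = 19: 19 mod 11 = 8.
p = 23: 23 mod 11 = 1 — not in {0, 2, 3, 5, 6, 7, 8}.
Thus p = 23 disproves the claim, and no smaller p works.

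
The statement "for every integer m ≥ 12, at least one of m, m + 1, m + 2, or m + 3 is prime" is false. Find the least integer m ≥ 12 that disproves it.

Check each integer m ≥ 12 in order until m, m + 1, m + 2, m + 3 are all composite.
For m = 12, 13, 14, 15, …, 21, 22, 23 the conclusion holds.
m = 24: 24 = 2 × 12; 25 = 5 × 5; 26 = 2 × 13; 27 = 3 × 9 — all composite.

m = 24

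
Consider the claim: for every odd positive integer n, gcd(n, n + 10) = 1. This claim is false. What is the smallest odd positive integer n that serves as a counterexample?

We need the least odd positive integer n for which gcd(n, n + 10) > 1.
n = 1: gcd(1, 11) = 1.
n = 3: gcd(3, 13) = 1.
n = 5: gcd(5, 15) = 5.

n = 5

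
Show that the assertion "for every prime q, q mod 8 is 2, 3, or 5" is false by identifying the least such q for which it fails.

A counterexample is any prime q such that the claim fails; we check each in order.
q = 2: 2 mod 8 = 2.
q = 3: 3 mod 8 = 3.
q = 5: 5 mod 8 = 5.
q = 7: 7 mod 8 = 7 — not in {2, 3, 5}.
So q = 7 is the smallest counterexample.

q = 7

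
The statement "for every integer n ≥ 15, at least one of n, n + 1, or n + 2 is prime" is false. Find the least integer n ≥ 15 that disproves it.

n = 20

Check each integer n ≥ 15 in order until n, n + 1, n + 2 are all composite.
For n = 15, 16, 17, 18, 19 the conclusion holds.
n = 20: 20 = 2 × 10; 21 = 3 × 7; 22 = 2 × 11 — all composite.
Hence n = 20 is a counterexample.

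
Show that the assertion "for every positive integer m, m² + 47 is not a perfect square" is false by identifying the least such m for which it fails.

The first 22 eligible values, up to m = 22, all satisfy the conclusion.
m = 23: 23² + 47 = 576 = 24², a perfect square.
Thus m = 23 disproves the claim, and no smaller m works.

m = 23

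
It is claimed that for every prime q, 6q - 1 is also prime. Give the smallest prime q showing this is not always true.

q = 11

Check each prime q in order until 6q - 1 is not prime.
The first 4 eligible values, up to q = 7, all satisfy the conclusion.
q = 11: 6q - 1 = 65 = 5 × 13, not prime.
Hence q = 11 is a counterexample.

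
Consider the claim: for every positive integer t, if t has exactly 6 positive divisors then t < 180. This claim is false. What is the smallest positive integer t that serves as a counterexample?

A counterexample is any positive integer t such that t has exactly 6 positive divisors but the claim fails; we check each in order.
For t = 12, 18, 20, 28, …, 171, 172, 175 the conclusion holds.
t = 188: τ(188) = 6; 188 ≥ 180.

t = 188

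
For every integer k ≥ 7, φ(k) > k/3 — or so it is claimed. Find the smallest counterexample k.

The first 5 eligible values, up to k = 11, all satisfy the conclusion.
k = 12: φ(12) = 4 and 12/3 = 4, so φ(12) ≤ 12/3.
So k = 12 is the smallest counterexample.

k = 12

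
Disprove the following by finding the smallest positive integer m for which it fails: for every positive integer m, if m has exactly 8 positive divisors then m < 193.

m = 195

For m = 24, 30, 40, 42, …, 186, 189, 190 the conclusion holds.
m = 195: τ(195) = 8; 195 ≥ 193.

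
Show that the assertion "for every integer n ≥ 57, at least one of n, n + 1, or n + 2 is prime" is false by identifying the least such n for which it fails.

n = 62

A counterexample is any integer n ≥ 57 such that n, n + 1, n + 2 are all composite; we check each in order.
n = 57: 59 is prime.
n = 58: 59 is prime.
n = 59: 59 is prime.
n = 60: 61 is prime.
n = 61: 61 is prime.
n = 62: 62 = 2 × 31; 63 = 3 × 21; 64 = 2 × 32 — all composite.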